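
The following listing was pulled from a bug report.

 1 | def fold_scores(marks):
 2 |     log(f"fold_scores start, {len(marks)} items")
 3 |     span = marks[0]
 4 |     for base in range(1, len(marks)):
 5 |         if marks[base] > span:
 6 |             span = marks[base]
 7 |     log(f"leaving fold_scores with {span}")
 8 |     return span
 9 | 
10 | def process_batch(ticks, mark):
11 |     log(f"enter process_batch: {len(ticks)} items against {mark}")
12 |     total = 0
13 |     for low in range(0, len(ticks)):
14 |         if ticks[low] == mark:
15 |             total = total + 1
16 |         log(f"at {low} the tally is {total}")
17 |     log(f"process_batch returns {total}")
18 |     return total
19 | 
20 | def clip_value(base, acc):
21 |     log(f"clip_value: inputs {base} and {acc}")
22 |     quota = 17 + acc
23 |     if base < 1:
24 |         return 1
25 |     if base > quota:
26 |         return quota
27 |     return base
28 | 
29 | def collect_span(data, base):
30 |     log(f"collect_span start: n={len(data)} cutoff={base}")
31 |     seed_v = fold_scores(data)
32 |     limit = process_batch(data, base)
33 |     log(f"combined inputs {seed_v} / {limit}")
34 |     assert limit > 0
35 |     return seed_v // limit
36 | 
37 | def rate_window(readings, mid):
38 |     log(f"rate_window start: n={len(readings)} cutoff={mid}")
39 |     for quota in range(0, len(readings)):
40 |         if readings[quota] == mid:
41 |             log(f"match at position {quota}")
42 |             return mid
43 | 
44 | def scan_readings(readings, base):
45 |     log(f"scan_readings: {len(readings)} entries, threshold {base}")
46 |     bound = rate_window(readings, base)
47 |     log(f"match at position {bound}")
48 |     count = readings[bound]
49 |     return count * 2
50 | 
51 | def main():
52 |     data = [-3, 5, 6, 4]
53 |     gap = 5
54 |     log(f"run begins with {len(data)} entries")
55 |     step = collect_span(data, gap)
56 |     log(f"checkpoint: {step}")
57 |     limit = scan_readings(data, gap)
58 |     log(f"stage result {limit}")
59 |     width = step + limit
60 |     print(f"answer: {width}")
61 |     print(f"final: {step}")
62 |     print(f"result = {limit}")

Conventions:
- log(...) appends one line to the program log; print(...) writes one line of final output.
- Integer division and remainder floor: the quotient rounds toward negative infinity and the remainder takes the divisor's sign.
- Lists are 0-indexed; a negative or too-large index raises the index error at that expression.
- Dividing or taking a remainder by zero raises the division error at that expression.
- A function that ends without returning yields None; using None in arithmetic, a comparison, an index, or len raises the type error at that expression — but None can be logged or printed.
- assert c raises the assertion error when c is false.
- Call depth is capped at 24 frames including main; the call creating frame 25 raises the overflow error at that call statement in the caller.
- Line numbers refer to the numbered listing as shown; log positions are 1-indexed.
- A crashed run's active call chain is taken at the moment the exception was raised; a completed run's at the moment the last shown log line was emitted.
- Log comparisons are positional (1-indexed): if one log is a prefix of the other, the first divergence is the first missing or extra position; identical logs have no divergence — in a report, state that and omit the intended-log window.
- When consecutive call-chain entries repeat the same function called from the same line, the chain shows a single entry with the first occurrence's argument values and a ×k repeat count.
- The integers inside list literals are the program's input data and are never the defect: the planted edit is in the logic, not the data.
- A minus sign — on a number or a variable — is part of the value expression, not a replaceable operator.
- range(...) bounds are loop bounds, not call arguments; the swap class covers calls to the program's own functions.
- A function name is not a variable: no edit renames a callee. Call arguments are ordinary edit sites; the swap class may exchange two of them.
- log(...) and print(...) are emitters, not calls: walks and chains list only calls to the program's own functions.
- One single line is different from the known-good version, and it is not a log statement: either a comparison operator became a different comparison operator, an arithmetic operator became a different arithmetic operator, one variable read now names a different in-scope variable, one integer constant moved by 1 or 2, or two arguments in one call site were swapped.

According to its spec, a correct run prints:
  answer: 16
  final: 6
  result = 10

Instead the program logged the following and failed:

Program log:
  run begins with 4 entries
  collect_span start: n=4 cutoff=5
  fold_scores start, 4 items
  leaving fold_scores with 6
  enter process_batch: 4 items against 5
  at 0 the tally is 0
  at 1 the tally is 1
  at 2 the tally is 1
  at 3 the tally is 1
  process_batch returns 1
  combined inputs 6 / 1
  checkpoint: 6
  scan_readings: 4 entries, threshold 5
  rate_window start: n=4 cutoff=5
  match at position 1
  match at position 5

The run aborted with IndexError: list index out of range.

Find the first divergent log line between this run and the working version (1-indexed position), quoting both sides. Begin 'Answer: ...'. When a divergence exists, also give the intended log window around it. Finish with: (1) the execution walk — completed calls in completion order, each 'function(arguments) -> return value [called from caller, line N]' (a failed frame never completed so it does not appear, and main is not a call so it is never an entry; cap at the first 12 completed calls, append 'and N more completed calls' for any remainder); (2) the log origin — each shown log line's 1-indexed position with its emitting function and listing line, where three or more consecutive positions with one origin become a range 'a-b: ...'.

Answer: at position 16 the run shows 'match at position 5' where the working version logs 'match at position 1'.
Intended log window:
  14: rate_window start: n=4 cutoff=5
  15: match at position 1
  16: match at position 1
  17: stage result 10
Execution walk:
  fold_scores([-3, 5, 6, 4]) -> 6  [called from collect_span, line 31]
  process_batch([-3, 5, 6, 4], 5) -> 1  [called from collect_span, line 32]
  collect_span([-3, 5, 6, 4], 5) -> 6  [called from main, line 55]
  rate_window([-3, 5, 6, 4], 5) -> 5  [called from scan_readings, line 46]
Log origins:
  1: emitted by main (line 54)
  2: emitted by collect_span (line 30)
  3: emitted by fold_scores (line 2)
  4: emitted by fold_scores (line 7)
  5: emitted by process_batch (line 11)
  6-9: emitted by process_batch (line 16)
  10: emitted by process_batch (line 17)
  11: emitted by collect_span (line 33)
  12: emitted by main (line 56)
  13: emitted by scan_readings (line 45)
  14: emitted by rate_window (line 38)
  15: emitted by rate_window (line 41)
  16: emitted by scan_readings (line 47)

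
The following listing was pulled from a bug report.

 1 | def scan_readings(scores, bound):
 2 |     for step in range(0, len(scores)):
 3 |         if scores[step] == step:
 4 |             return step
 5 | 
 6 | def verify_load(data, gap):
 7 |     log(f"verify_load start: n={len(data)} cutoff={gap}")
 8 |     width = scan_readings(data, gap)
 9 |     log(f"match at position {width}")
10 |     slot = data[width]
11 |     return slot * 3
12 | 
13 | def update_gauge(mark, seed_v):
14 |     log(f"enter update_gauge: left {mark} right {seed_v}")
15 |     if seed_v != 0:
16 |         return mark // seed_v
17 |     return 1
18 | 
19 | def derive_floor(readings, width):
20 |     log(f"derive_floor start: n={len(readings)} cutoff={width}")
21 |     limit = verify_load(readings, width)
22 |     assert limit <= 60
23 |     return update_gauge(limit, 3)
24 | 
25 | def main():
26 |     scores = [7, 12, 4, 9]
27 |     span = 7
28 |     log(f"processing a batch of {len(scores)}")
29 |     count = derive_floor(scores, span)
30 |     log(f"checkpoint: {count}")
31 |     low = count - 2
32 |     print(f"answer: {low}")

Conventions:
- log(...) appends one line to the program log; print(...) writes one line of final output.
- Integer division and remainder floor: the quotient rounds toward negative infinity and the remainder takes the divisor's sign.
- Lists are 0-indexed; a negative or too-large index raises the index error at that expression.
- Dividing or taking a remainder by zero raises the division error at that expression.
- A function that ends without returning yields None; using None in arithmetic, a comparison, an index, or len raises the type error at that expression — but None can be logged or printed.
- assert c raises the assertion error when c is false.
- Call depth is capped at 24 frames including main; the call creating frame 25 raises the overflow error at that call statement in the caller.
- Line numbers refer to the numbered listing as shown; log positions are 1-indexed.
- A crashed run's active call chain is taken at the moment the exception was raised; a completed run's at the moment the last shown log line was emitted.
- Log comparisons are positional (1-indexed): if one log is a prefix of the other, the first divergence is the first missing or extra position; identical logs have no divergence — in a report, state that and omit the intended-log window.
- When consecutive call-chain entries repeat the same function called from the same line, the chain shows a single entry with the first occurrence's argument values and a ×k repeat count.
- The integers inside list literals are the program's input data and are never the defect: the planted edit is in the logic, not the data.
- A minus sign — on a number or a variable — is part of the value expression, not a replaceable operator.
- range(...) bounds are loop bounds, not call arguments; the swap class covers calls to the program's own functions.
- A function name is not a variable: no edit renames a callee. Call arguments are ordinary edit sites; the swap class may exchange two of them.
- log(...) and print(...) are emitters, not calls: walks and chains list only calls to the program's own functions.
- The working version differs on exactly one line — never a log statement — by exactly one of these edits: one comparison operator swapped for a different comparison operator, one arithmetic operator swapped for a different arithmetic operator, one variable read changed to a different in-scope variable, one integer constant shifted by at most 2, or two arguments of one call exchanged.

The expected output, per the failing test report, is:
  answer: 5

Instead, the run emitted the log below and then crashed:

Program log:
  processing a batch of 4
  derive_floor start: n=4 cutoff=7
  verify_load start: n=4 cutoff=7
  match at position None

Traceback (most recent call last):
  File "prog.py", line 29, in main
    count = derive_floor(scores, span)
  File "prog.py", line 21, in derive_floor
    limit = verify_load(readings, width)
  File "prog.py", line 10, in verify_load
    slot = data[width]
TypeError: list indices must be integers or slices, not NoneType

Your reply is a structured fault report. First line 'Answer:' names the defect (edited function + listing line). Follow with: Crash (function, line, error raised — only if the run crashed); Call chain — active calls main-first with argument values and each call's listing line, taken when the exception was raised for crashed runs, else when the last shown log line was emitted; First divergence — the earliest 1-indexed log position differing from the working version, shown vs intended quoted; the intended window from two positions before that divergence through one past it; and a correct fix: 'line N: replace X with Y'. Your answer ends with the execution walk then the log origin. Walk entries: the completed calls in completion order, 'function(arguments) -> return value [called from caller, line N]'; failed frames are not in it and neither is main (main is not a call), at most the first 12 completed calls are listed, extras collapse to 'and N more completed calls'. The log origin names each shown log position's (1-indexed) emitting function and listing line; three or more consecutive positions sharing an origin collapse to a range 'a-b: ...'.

Answer: the defect is in scan_readings at line 3.
Key observation: Log line 4 is where behavior first shows: 'match at position None' appears instead of 'match at position 0'.
Crash: verify_load, line 10, TypeError.
Call chain: main -> derive_floor([7, 12, 4, 9], 7) (called at line 29) -> verify_load([7, 12, 4, 9], 7) (called at line 21).
First divergence: at position 4 the run shows 'match at position None' where the working version logs 'match at position 0'.
Intended log window:
  2: derive_floor start: n=4 cutoff=7
  3: verify_load start: n=4 cutoff=7
  4: match at position 0
  5: enter update_gauge: left 21 right 3
Execution walk:
  scan_readings([7, 12, 4, 9], 7) -> None  [called from verify_load, line 8]
Log line origins:
  1 — main, line 28
  2 — derive_floor, line 20
  3 — verify_load, line 7
  4 — verify_load, line 9
A correct fix: line 3: replace `scores[step] == step` with `scores[step] == bound`.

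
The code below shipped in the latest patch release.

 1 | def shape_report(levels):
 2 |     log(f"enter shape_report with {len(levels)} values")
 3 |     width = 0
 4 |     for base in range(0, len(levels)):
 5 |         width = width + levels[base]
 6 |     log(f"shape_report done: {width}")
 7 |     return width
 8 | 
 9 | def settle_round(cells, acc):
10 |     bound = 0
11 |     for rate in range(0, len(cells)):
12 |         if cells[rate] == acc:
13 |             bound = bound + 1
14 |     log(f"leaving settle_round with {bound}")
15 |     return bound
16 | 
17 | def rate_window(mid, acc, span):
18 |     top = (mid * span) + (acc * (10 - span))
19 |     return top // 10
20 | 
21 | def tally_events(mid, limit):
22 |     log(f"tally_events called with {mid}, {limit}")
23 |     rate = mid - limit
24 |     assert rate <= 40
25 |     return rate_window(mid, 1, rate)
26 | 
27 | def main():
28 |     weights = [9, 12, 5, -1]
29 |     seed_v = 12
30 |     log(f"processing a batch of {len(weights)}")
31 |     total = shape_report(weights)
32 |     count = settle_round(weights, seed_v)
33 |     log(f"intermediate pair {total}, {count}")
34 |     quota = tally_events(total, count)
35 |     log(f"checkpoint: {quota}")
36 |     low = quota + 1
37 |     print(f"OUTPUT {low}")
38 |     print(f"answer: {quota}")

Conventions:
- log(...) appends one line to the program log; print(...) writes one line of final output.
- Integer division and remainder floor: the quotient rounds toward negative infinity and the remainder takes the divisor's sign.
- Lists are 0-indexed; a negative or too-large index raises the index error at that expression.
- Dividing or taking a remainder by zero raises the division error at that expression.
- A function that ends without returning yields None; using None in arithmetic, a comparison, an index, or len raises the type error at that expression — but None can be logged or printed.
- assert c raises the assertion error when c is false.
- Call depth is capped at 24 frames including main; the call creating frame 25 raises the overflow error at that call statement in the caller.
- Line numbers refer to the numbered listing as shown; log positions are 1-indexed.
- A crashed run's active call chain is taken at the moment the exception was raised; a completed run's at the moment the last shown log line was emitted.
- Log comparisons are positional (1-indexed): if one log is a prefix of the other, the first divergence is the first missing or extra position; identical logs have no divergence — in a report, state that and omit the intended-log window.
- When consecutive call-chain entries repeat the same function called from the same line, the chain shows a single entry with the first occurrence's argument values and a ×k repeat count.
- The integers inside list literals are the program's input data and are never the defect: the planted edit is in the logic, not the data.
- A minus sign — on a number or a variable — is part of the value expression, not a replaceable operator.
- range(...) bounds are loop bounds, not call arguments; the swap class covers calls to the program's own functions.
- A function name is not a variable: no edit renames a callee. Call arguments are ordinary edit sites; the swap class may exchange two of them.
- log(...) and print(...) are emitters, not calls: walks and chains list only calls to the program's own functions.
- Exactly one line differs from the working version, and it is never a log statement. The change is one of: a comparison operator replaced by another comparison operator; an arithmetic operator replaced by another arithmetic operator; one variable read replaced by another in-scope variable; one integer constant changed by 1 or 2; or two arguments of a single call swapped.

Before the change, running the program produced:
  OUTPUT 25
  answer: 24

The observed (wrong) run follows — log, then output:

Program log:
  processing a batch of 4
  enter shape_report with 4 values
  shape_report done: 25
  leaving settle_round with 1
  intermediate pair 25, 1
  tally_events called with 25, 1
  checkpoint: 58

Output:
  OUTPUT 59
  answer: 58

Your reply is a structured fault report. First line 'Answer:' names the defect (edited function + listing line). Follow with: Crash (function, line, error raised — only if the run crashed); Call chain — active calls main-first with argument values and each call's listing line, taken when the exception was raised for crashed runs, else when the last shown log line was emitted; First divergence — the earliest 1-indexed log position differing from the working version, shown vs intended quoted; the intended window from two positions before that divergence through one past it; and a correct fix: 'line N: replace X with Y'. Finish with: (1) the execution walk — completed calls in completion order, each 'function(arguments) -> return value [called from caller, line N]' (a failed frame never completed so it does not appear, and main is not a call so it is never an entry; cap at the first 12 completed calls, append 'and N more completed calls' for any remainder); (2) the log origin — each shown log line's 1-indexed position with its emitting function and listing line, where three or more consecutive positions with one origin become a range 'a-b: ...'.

Answer: the defect is in tally_events at line 25.
The tell: At log position 7 the runs split — shown 'checkpoint: 58', but the working version logs 'checkpoint: 24'.
Call chain: main.
First divergence: position 7; shown 'checkpoint: 58' vs intended 'checkpoint: 24'.
Intended log window:
  5: intermediate pair 25, 1
  6: tally_events called with 25, 1
  7: checkpoint: 24
Execution walk:
  shape_report([9, 12, 5, -1]) -> 25  [called from main, line 31]
  settle_round([9, 12, 5, -1], 12) -> 1  [called from main, line 32]
  rate_window(25, 1, 24) -> 58  [called from tally_events, line 25]
  tally_events(25, 1) -> 58  [called from main, line 34]
Log line origins:
  1 — main, line 30
  2 — shape_report, line 2
  3 — shape_report, line 6
  4 — settle_round, line 14
  5 — main, line 33
  6 — tally_events, line 22
  7 — main, line 35
A correct fix: line 25: replace `rate_window(mid, 1, rate)` with `rate_window(mid, rate, 1)`.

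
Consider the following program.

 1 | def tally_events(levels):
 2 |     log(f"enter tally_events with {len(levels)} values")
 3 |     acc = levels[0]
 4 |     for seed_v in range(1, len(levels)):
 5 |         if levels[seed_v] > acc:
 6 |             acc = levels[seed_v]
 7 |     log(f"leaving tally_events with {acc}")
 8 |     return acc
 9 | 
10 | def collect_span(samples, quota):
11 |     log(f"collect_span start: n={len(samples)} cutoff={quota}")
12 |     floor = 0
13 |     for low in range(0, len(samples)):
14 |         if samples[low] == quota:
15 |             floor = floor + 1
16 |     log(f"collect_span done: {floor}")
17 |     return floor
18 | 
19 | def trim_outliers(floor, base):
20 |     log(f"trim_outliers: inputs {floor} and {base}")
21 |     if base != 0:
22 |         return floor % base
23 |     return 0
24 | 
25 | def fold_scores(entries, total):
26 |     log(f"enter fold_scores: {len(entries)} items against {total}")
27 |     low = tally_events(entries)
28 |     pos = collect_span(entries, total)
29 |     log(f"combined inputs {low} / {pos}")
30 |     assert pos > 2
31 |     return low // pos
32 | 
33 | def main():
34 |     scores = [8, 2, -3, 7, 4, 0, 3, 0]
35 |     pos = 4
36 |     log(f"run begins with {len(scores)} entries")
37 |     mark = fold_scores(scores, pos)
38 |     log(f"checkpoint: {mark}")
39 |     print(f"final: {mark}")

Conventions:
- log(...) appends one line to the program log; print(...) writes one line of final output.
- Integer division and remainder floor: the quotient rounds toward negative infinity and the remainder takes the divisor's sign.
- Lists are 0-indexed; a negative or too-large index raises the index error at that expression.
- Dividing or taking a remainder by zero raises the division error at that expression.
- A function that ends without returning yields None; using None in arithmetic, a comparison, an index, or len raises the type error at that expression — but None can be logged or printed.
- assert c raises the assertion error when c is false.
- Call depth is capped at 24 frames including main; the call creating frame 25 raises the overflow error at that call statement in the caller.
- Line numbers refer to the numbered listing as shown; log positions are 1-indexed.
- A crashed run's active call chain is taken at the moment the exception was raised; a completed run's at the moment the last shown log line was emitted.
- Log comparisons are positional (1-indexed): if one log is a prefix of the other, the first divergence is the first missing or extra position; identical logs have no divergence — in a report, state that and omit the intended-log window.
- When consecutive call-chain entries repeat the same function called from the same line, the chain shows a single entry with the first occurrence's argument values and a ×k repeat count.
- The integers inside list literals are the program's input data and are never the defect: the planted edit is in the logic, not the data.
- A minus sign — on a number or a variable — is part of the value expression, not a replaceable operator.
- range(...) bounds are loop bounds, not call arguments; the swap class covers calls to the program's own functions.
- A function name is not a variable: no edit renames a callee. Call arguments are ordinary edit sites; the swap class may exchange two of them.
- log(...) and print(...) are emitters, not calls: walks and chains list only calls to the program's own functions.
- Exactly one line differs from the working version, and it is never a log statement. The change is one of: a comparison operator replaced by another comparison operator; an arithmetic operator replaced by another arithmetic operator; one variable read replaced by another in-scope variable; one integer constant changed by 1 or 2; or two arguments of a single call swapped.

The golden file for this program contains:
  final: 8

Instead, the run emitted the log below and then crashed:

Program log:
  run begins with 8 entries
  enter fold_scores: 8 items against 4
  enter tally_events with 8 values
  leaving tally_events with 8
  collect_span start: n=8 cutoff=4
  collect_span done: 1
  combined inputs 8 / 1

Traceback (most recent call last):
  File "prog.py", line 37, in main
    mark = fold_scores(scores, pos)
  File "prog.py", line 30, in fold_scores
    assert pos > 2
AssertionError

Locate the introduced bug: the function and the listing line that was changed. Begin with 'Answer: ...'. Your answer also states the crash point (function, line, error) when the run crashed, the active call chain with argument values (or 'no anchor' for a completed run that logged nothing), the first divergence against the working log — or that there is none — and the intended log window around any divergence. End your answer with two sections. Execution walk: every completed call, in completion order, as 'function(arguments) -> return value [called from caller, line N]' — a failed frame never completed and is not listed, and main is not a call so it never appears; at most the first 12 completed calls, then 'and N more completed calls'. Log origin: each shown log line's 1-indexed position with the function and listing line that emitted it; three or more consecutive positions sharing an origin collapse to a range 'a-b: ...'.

Answer: the defect is in fold_scores at line 30.
Core observation: The faulty run's log stops after 7 lines; the working version's next line would be 'checkpoint: 8'.
Crash: fold_scores, line 30, AssertionError.
Call chain: main -> fold_scores([8, 2, -3, 7, 4, 0, 3, 0], 4) (called at line 37).
First divergence: position 8 (shown log ended at 7 lines; the working version continues: 'checkpoint: 8').
Intended log window:
  6: collect_span done: 1
  7: combined inputs 8 / 1
  8: checkpoint: 8
Execution walk:
  tally_events([8, 2, -3, 7, 4, 0, 3, 0]) -> 8  [called from fold_scores, line 27]
  collect_span([8, 2, -3, 7, 4, 0, 3, 0], 4) -> 1  [called from fold_scores, line 28]
Log origin:
  1 — main, line 36
  2 — fold_scores, line 26
  3 — tally_events, line 2
  4 — tally_events, line 7
  5 — collect_span, line 11
  6 — collect_span, line 16
  7 — fold_scores, line 29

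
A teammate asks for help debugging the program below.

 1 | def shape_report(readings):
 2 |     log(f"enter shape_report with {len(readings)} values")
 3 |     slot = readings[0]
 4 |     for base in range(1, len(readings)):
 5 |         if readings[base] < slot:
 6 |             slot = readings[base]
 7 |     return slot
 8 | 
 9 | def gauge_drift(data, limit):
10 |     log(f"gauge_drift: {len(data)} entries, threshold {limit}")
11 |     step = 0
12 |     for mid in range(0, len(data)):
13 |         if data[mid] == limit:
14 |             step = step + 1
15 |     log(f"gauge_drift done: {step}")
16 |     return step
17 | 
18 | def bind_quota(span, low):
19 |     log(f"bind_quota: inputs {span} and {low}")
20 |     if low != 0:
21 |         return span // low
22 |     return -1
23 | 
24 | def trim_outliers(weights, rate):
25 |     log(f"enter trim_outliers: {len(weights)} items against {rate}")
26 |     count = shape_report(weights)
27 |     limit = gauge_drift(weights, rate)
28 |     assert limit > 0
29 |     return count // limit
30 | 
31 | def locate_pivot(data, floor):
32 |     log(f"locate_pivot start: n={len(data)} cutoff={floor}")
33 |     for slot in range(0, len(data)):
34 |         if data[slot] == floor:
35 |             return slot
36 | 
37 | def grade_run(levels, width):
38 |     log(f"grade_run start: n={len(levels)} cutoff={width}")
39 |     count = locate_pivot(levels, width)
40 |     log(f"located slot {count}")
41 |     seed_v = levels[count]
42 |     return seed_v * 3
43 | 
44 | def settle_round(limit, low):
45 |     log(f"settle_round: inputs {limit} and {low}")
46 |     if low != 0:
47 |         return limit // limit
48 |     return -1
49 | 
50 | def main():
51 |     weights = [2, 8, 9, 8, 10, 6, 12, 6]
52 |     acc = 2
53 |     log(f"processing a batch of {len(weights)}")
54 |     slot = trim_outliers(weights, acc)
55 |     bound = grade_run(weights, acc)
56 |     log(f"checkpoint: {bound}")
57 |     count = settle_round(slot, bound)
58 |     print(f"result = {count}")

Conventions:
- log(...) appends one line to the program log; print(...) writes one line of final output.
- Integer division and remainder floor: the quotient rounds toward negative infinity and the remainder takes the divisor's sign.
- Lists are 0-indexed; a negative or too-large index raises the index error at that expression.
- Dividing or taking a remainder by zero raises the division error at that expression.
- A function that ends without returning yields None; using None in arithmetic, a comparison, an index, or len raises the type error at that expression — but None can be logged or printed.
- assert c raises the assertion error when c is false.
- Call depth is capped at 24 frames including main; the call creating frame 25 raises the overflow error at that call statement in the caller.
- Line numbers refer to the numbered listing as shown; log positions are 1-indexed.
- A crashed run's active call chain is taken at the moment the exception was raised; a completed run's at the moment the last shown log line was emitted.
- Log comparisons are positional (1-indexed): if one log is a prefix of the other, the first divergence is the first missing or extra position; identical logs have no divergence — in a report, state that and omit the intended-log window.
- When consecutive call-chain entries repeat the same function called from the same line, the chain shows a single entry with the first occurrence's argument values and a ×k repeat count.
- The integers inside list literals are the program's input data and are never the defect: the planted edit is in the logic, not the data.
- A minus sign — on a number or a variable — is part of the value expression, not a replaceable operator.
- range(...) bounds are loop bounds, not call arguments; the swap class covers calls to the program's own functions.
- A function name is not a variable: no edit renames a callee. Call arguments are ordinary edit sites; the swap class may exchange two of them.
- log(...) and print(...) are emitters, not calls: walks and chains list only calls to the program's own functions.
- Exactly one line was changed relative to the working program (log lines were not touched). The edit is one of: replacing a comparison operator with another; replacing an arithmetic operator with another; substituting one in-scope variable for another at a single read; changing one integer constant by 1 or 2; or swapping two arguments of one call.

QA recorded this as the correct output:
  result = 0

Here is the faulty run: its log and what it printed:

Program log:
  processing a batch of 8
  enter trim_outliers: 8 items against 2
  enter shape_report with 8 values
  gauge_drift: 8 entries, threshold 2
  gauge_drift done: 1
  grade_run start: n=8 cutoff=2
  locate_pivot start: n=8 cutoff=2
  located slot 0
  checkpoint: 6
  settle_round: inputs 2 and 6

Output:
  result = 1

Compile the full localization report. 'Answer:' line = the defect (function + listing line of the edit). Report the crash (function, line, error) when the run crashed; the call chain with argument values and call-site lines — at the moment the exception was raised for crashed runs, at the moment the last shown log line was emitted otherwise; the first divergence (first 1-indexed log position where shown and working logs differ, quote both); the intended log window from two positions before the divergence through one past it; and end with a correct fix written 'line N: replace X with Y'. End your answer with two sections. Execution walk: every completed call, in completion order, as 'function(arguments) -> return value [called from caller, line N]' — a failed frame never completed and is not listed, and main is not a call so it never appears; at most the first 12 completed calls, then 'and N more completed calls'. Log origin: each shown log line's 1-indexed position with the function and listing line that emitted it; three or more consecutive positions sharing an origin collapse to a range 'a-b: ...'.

Answer: the defect is in settle_round at line 47.
Core observation: Log streams are identical — the defect surfaces only in the printed output.
Call chain: main -> settle_round(2, 6) (called at line 57).
First divergence: none — the logs agree in full.
Execution walk:
  shape_report([2, 8, 9, 8, 10, 6, 12, 6]) -> 2  [called from trim_outliers, line 26]
  gauge_drift([2, 8, 9, 8, 10, 6, 12, 6], 2) -> 1  [called from trim_outliers, line 27]
  trim_outliers([2, 8, 9, 8, 10, 6, 12, 6], 2) -> 2  [called from main, line 54]
  locate_pivot([2, 8, 9, 8, 10, 6, 12, 6], 2) -> 0  [called from grade_run, line 39]
  grade_run([2, 8, 9, 8, 10, 6, 12, 6], 2) -> 6  [called from main, line 55]
  settle_round(2, 6) -> 1  [called from main, line 57]
Log origins:
  1 — main, line 53
  2 — trim_outliers, line 25
  3 — shape_report, line 2
  4 — gauge_drift, line 10
  5 — gauge_drift, line 15
  6 — grade_run, line 38
  7 — locate_pivot, line 32
  8 — grade_run, line 40
  9 — main, line 56
  10 — settle_round, line 45
A correct fix: line 47: replace `limit // limit` with `limit // low`.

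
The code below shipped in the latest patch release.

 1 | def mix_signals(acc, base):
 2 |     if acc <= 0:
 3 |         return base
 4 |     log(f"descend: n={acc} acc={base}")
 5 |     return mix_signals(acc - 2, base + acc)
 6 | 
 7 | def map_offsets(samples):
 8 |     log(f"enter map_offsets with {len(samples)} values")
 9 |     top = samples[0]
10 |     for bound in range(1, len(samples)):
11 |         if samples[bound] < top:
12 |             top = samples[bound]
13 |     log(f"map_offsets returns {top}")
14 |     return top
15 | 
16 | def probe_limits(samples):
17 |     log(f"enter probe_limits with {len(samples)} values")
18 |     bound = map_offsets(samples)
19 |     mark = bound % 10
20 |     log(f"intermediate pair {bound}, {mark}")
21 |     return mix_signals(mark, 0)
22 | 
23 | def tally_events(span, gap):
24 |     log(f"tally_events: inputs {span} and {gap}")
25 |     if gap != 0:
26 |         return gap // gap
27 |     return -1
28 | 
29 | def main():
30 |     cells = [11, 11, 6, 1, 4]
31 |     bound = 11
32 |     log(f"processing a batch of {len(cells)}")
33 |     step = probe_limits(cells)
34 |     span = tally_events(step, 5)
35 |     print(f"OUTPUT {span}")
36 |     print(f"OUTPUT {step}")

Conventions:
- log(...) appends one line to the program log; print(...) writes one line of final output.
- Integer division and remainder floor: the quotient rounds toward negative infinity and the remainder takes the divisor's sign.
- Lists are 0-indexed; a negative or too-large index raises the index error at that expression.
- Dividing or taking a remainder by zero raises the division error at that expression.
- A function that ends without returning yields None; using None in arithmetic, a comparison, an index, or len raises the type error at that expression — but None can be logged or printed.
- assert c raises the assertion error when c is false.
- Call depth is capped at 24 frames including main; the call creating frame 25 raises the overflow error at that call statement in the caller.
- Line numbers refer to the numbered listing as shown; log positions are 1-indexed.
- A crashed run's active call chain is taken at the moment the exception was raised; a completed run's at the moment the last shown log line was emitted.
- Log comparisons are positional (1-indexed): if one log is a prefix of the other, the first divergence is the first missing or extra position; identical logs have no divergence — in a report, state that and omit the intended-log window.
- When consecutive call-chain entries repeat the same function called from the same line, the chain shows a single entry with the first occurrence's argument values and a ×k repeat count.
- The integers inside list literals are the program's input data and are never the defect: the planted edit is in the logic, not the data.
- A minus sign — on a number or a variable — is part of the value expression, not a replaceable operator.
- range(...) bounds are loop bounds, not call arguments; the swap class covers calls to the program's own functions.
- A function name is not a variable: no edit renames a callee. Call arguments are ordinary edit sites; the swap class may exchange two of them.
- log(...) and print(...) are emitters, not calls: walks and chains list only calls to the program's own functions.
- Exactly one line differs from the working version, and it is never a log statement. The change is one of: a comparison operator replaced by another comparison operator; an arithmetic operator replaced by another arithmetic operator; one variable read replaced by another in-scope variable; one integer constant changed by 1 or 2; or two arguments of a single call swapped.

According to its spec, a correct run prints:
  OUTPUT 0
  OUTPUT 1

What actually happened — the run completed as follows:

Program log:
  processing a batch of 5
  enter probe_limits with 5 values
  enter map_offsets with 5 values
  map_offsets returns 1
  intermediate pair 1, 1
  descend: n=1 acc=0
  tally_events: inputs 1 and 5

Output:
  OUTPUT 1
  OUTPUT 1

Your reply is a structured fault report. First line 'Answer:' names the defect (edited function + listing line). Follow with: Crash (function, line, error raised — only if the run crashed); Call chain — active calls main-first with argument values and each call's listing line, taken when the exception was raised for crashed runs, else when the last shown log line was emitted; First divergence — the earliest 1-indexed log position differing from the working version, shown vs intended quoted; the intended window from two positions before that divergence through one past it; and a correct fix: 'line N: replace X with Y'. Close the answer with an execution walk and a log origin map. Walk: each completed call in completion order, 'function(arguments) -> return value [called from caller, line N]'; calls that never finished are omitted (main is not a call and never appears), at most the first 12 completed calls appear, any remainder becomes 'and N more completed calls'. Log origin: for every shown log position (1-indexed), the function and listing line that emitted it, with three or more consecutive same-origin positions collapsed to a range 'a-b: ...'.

Answer: the defect is in tally_events at line 26.
Core observation: Nothing in the log betrays the bug — only the output does.
Call chain: main -> tally_events(1, 5) (called at line 34).
First divergence: none; the two logs match at every position.
Execution walk:
  map_offsets([11, 11, 6, 1, 4]) -> 1  [called from probe_limits, line 18]
  mix_signals(-1, 1) -> 1  [called from mix_signals, line 5]
  mix_signals(1, 0) -> 1  [called from probe_limits, line 21]
  probe_limits([11, 11, 6, 1, 4]) -> 1  [called from main, line 33]
  tally_events(1, 5) -> 1  [called from main, line 34]
Log origin:
  1: emitted by main (line 32)
  2: emitted by probe_limits (line 17)
  3: emitted by map_offsets (line 8)
  4: emitted by map_offsets (line 13)
  5: emitted by probe_limits (line 20)
  6: emitted by mix_signals (line 4)
  7: emitted by tally_events (line 24)
A correct fix: line 26: replace `gap // gap` with `span // gap`.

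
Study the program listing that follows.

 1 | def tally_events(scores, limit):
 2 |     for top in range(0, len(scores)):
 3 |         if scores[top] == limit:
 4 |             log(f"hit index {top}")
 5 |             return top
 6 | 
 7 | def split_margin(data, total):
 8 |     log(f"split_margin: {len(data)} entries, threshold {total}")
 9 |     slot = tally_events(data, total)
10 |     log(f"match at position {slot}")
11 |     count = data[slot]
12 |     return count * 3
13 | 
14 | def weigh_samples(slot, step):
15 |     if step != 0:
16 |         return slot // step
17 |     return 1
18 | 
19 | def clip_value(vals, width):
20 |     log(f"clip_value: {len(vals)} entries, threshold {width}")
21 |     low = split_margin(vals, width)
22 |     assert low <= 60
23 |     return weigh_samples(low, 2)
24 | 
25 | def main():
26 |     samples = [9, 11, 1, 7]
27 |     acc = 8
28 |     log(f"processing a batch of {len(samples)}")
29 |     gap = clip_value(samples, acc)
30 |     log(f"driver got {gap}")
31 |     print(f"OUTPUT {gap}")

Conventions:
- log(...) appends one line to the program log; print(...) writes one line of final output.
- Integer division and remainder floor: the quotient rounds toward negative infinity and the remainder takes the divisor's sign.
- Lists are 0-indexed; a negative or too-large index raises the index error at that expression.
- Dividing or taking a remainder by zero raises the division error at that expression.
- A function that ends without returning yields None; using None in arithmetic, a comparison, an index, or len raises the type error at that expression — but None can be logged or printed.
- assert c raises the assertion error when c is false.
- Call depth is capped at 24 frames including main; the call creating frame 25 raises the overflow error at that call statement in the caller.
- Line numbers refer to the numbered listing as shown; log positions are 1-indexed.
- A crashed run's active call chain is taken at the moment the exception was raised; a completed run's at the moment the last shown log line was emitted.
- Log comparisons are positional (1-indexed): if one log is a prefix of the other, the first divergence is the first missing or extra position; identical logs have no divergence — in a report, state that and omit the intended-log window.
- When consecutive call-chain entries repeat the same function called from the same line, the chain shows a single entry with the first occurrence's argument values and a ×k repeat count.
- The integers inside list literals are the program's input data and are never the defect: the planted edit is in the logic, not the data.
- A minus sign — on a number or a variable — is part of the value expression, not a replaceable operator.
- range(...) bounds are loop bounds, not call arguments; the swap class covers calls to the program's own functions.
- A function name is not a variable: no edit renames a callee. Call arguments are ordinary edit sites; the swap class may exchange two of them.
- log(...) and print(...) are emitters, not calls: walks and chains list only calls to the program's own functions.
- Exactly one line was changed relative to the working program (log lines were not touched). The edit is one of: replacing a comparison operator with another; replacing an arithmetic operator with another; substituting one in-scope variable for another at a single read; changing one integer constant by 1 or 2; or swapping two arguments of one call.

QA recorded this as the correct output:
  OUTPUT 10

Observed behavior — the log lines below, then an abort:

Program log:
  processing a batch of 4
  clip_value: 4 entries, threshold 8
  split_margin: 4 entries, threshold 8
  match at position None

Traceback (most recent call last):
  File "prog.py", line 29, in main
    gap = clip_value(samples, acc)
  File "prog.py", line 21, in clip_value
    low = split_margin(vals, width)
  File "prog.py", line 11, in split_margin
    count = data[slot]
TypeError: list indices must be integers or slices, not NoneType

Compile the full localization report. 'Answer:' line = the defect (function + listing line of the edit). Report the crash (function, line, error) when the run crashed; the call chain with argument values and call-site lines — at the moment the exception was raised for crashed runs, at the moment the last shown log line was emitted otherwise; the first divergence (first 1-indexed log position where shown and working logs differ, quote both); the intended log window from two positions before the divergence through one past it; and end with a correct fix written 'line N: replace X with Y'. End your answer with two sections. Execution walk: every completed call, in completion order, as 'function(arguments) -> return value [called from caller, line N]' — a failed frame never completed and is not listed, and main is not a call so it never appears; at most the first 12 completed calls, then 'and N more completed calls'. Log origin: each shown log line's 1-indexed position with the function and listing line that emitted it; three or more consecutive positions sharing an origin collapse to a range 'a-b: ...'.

Answer: the defect is in main at line 27.
The tell: The earliest visible damage is log position 2 — 'clip_value: 4 entries, threshold 8' rather than the intended 'clip_value: 4 entries, threshold 7'.
Crash: split_margin, line 11, TypeError.
Call chain: main -> clip_value([9, 11, 1, 7], 8) (called at line 29) -> split_margin([9, 11, 1, 7], 8) (called at line 21).
First divergence: at position 2 the run shows 'clip_value: 4 entries, threshold 8' where the working version logs 'clip_value: 4 entries, threshold 7'.
Intended log window:
  1: processing a batch of 4
  2: clip_value: 4 entries, threshold 7
  3: split_margin: 4 entries, threshold 7
Execution walk:
  tally_events([9, 11, 1, 7], 8) -> None  [called from split_margin, line 9]
Log origin:
  1: from main, line 28
  2: from clip_value, line 20
  3: from split_margin, line 8
  4: from split_margin, line 10
A correct fix: line 27: replace `8` with `7`.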